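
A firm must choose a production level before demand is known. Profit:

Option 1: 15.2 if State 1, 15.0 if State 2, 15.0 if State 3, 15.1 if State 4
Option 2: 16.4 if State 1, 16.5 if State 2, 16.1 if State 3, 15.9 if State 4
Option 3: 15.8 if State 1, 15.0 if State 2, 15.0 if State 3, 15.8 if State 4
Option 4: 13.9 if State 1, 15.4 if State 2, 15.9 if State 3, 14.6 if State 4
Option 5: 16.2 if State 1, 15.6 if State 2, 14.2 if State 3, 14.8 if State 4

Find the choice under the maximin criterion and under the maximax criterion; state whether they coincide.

maximin → Option 2; maximax → Option 2 (agree)

Row minima: Option 1=15.0, Option 2=15.9, Option 3=15.0, Option 4=13.9, Option 5=14.2
Best worst-case = 15.9 → Option 2.
Row maxima: Option 1=15.2, Option 2=16.5, Option 3=15.8, Option 4=15.9, Option 5=16.2
Best best-case = 16.5 → Option 2.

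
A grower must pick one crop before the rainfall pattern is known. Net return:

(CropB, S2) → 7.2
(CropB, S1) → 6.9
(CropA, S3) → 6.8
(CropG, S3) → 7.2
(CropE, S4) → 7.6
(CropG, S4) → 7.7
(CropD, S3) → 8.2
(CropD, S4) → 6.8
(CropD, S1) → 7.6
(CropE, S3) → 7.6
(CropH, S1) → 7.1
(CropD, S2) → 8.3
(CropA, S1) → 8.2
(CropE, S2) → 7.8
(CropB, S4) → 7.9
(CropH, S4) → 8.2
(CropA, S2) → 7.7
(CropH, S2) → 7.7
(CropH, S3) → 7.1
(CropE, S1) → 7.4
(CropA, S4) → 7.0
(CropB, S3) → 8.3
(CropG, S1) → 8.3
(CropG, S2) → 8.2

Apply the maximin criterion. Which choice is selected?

CropE

Row minima: CropG=7.2, CropE=7.4, CropA=6.8, CropH=7.1, CropB=6.9, CropD=6.8
Best worst-case = 7.4 → CropE.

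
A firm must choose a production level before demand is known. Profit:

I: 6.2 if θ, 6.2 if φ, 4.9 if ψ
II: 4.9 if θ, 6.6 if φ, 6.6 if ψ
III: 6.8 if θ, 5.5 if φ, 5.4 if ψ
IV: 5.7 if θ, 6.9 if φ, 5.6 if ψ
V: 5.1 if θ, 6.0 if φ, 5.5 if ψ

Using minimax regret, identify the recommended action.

IV

Column bests: θ=6.8, φ=6.9, ψ=6.6.
I regrets: 0.6, 0.7, 1.7 → max 1.7
II regrets: 1.9, 0.3, 0.0 → max 1.9
III regrets: 0.0, 1.4, 1.2 → max 1.4
IV regrets: 1.1, 0.0, 1.0 → max 1.1
V regrets: 1.7, 0.9, 1.1 → max 1.7
Smallest max regret = 1.1 → IV.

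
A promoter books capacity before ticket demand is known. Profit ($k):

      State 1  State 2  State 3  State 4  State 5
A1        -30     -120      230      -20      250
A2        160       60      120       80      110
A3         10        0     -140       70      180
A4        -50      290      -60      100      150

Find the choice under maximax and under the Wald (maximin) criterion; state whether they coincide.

maximax → A4; maximin → A2 (disagree)

Row maxima: A1=250, A2=160, A3=180, A4=290
Best best-case = 290 → A4.
Row minima: A1=-120, A2=60, A3=-140, A4=-60
Best worst-case = 60 → A2.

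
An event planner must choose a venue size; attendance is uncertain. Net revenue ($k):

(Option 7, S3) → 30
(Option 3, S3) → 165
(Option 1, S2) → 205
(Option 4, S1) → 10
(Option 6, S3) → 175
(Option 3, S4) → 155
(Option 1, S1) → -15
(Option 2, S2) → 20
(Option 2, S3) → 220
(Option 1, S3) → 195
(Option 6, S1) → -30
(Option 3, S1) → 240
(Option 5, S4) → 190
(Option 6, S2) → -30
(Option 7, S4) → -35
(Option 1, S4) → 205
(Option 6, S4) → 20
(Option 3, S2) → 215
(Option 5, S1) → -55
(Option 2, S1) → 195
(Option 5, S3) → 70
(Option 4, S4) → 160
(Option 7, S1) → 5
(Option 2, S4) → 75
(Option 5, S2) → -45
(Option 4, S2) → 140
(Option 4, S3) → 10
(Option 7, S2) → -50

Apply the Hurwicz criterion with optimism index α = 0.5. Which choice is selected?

Option 1: 0.5·205 + 0.5·(-15) = 95
Option 2: 0.5·220 + 0.5·20 = 120
Option 3: 0.5·240 + 0.5·155 = 197.5
Option 4: 0.5·160 + 0.5·10 = 85
Option 5: 0.5·190 + 0.5·(-55) = 67.5
Option 6: 0.5·175 + 0.5·(-30) = 72.5
Option 7: 0.5·30 + 0.5·(-50) = -10
Highest Hurwicz score = 197.5 → Option 3.

Option 3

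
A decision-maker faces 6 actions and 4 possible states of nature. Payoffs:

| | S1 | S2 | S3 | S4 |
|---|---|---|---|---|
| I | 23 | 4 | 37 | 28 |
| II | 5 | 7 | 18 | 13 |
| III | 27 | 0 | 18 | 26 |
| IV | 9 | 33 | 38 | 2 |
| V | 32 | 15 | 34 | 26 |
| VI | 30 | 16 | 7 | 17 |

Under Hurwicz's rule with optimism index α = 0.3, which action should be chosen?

V

I: 0.3·37 + 0.7·4 = 13.9
II: 0.3·18 + 0.7·5 = 8.9
III: 0.3·27 + 0.7·0 = 8.1
IV: 0.3·38 + 0.7·2 = 12.8
V: 0.3·34 + 0.7·15 = 20.7
VI: 0.3·30 + 0.7·7 = 13.9
Highest Hurwicz score = 20.7 → V.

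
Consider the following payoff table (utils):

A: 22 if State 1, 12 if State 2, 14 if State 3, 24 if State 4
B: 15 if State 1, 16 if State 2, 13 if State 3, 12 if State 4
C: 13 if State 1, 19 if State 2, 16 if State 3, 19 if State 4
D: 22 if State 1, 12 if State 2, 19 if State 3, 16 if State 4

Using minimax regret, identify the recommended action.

Column bests: State 1=22, State 2=19, State 3=19, State 4=24.
A regrets: 0, 7, 5, 0 → max 7
B regrets: 7, 3, 6, 12 → max 12
C regrets: 9, 0, 3, 5 → max 9
D regrets: 0, 7, 0, 8 → max 8
Smallest max regret = 7 → A.

A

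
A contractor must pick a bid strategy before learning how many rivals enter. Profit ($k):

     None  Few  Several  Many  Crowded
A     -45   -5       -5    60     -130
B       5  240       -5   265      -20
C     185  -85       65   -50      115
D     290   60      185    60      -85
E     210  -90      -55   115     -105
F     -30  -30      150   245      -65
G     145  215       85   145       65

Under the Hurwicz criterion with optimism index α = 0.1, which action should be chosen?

A: 0.1·60 + 0.9·(-130) = -111
B: 0.1·265 + 0.9·(-20) = 8.5
C: 0.1·185 + 0.9·(-85) = -58
D: 0.1·290 + 0.9·(-85) = -47.5
E: 0.1·210 + 0.9·(-105) = -73.5
F: 0.1·245 + 0.9·(-65) = -34
G: 0.1·215 + 0.9·65 = 80
Highest Hurwicz score = 80 → G.

G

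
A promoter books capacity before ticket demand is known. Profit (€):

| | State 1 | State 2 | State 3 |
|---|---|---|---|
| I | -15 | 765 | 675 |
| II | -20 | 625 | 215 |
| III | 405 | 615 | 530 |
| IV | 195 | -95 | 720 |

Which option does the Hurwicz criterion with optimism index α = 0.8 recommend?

I

I: 0.8·765 + 0.2·(-15) = 609
II: 0.8·625 + 0.2·(-20) = 496
III: 0.8·615 + 0.2·405 = 573
IV: 0.8·720 + 0.2·(-95) = 557
Highest Hurwicz score = 609 → I.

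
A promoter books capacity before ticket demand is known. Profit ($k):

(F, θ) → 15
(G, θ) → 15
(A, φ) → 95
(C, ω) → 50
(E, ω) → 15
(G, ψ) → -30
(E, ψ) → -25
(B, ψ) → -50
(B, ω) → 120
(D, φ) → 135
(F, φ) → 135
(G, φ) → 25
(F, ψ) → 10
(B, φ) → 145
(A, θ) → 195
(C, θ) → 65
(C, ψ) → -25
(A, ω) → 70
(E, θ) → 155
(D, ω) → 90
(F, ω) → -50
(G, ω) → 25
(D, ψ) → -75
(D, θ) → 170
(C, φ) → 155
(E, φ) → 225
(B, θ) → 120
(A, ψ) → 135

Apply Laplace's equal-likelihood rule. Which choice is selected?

A

Row averages: A=123.75, B=83.75, C=61.25, D=80, E=92.5, F=27.5, G=8.75
Highest average = 123.75 → A.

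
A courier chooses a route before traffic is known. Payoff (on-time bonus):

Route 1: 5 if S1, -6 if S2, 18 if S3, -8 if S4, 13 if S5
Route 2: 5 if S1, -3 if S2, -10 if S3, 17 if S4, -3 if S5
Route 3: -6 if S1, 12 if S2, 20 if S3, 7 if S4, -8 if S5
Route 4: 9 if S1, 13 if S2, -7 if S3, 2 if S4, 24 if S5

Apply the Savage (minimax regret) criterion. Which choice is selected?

Route 1

Column bests: S1=9, S2=13, S3=20, S4=17, S5=24.
Route 1 regrets: 4, 19, 2, 25, 11 → max 25
Route 2 regrets: 4, 16, 30, 0, 27 → max 30
Route 3 regrets: 15, 1, 0, 10, 32 → max 32
Route 4 regrets: 0, 0, 27, 15, 0 → max 27
Smallest max regret = 25 → Route 1.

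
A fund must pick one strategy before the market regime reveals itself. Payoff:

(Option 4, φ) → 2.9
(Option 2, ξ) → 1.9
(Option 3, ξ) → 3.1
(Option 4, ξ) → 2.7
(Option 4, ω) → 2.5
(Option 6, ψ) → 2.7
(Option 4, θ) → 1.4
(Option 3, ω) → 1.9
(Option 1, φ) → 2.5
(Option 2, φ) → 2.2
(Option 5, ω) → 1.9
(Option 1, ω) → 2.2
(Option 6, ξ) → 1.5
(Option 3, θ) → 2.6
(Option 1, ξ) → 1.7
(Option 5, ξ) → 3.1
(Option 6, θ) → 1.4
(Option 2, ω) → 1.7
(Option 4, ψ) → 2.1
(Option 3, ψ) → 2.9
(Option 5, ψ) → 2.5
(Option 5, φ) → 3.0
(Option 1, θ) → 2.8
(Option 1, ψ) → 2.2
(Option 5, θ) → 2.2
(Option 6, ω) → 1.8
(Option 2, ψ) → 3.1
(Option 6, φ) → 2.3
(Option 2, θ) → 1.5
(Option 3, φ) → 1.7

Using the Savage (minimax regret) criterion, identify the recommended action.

Column bests: θ=2.8, φ=3.0, ψ=3.1, ω=2.5, ξ=3.1.
Option 1 regrets: 0.0, 0.5, 0.9, 0.3, 1.4 → max 1.4
Option 2 regrets: 1.3, 0.8, 0.0, 0.8, 1.2 → max 1.3
Option 3 regrets: 0.2, 1.3, 0.2, 0.6, 0.0 → max 1.3
Option 4 regrets: 1.4, 0.1, 1.0, 0.0, 0.4 → max 1.4
Option 5 regrets: 0.6, 0.0, 0.6, 0.6, 0.0 → max 0.6
Option 6 regrets: 1.4, 0.7, 0.4, 0.7, 1.6 → max 1.6
Smallest max regret = 0.6 → Option 5.

Option 5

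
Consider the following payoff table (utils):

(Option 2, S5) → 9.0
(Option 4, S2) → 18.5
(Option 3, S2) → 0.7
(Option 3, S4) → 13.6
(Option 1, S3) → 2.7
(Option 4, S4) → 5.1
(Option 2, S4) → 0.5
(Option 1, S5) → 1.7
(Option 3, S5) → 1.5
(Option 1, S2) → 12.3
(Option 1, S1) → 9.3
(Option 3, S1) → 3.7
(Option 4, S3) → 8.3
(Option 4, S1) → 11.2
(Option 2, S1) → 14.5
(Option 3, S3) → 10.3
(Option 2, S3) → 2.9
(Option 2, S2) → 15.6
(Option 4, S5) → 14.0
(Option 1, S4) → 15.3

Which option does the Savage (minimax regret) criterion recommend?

Option 4

Column bests: S1=14.5, S2=18.5, S3=10.3, S4=15.3, S5=14.0.
Option 1 regrets: 5.2, 6.2, 7.6, 0.0, 12.3 → max 12.3
Option 2 regrets: 0.0, 2.9, 7.4, 14.8, 5.0 → max 14.8
Option 3 regrets: 10.8, 17.8, 0.0, 1.7, 12.5 → max 17.8
Option 4 regrets: 3.3, 0.0, 2.0, 10.2, 0.0 → max 10.2
Smallest max regret = 10.2 → Option 4.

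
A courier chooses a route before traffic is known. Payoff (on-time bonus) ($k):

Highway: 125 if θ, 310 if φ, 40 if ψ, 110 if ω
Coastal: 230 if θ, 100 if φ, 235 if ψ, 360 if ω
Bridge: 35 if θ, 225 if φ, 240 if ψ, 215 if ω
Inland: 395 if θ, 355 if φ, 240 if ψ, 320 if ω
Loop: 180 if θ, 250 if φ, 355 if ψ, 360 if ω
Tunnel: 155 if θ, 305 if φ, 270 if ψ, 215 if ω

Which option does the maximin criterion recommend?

Row minima: Highway=40, Coastal=100, Bridge=35, Inland=240, Loop=180, Tunnel=155
Best worst-case = 240 → Inland.

Inland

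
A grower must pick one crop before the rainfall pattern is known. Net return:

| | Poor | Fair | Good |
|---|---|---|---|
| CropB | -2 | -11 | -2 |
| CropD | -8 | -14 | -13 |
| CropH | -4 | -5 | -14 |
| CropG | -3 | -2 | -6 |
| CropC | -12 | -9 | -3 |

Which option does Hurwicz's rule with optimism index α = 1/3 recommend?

CropG

CropB: 1/3·(-2) + 2/3·(-11) = -8
CropD: 1/3·(-8) + 2/3·(-14) = -12
CropH: 1/3·(-4) + 2/3·(-14) = -32/3
CropG: 1/3·(-2) + 2/3·(-6) = -14/3
CropC: 1/3·(-3) + 2/3·(-12) = -9
Highest Hurwicz score = -14/3 → CropG.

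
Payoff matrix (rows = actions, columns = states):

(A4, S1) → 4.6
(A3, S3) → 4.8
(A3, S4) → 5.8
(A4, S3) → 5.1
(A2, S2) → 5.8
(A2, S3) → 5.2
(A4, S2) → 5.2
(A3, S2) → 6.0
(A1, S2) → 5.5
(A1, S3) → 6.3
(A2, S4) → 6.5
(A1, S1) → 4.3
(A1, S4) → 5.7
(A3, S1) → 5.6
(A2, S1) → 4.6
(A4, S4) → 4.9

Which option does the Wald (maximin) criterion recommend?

Row minima: A1=4.3, A2=4.6, A3=4.8, A4=4.6
Best worst-case = 4.8 → A3.

A3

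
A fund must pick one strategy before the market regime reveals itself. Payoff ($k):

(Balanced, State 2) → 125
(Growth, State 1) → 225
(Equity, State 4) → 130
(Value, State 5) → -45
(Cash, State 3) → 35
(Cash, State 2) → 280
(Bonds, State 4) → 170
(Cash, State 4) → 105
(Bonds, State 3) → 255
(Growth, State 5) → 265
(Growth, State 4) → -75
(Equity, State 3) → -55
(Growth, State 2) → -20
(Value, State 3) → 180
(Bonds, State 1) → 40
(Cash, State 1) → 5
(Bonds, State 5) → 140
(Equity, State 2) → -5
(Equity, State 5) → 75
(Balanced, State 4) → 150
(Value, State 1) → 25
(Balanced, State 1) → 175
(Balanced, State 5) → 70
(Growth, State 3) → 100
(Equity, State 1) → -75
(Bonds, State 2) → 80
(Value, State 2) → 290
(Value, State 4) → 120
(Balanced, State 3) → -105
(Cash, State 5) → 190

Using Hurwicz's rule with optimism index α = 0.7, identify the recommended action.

Growth: 0.7·265 + 0.3·(-75) = 163
Bonds: 0.7·255 + 0.3·40 = 190.5
Cash: 0.7·280 + 0.3·5 = 197.5
Value: 0.7·290 + 0.3·(-45) = 189.5
Equity: 0.7·130 + 0.3·(-75) = 68.5
Balanced: 0.7·175 + 0.3·(-105) = 91
Highest Hurwicz score = 197.5 → Cash.

Cash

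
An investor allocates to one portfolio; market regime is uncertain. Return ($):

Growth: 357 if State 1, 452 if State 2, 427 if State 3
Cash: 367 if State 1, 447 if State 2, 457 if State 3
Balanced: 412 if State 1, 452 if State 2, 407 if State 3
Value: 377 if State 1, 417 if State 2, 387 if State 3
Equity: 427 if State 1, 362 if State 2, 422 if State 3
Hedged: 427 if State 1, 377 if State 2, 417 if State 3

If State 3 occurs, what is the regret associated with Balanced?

Best payoff under State 3 is 457.
Regret = 457 − 407 = 50.

50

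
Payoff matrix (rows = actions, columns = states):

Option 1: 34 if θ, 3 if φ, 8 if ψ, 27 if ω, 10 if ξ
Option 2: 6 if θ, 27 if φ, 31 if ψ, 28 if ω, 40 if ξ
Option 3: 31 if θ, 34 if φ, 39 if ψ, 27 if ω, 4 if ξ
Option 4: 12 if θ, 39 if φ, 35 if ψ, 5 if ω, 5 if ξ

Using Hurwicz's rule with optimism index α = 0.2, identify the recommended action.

Option 2

Option 1: 0.2·34 + 0.8·3 = 9.2
Option 2: 0.2·40 + 0.8·6 = 12.8
Option 3: 0.2·39 + 0.8·4 = 11
Option 4: 0.2·39 + 0.8·5 = 11.8
Highest Hurwicz score = 12.8 → Option 2.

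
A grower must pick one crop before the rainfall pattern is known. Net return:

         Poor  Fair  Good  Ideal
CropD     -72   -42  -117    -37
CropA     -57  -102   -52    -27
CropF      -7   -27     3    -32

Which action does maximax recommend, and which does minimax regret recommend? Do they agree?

maximax → CropF; minimax regret → CropF (agree)

Row maxima: CropD=-37, CropA=-27, CropF=3
Best best-case = 3 → CropF.
Column bests: Poor=-7, Fair=-27, Good=3, Ideal=-27.
CropD regrets: 65, 15, 120, 10 → max 120
CropA regrets: 50, 75, 55, 0 → max 75
CropF regrets: 0, 0, 0, 5 → max 5
Smallest max regret = 5 → CropF.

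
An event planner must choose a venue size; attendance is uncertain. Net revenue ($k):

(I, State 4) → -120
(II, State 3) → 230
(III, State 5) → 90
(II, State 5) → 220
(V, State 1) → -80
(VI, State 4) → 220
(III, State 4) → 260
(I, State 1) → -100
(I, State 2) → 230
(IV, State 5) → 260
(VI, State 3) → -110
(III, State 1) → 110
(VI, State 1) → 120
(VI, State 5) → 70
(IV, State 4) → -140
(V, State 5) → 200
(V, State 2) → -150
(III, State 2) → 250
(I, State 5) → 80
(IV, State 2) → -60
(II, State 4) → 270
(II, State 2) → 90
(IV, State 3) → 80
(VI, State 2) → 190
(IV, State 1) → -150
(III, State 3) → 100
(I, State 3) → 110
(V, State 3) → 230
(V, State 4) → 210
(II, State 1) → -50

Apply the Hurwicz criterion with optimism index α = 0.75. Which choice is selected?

III

I: 0.75·230 + 0.25·(-120) = 142.5
II: 0.75·270 + 0.25·(-50) = 190
III: 0.75·260 + 0.25·90 = 217.5
IV: 0.75·260 + 0.25·(-150) = 157.5
V: 0.75·230 + 0.25·(-150) = 135
VI: 0.75·220 + 0.25·(-110) = 137.5
Highest Hurwicz score = 217.5 → III.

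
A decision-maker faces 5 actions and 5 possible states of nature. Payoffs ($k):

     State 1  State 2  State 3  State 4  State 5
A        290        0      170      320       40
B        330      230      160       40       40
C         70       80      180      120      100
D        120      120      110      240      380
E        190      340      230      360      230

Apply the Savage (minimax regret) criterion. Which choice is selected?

E

Column bests: State 1=330, State 2=340, State 3=230, State 4=360, State 5=380.
A regrets: 40, 340, 60, 40, 340 → max 340
B regrets: 0, 110, 70, 320, 340 → max 340
C regrets: 260, 260, 50, 240, 280 → max 280
D regrets: 210, 220, 120, 120, 0 → max 220
E regrets: 140, 0, 0, 0, 150 → max 150
Smallest max regret = 150 → E.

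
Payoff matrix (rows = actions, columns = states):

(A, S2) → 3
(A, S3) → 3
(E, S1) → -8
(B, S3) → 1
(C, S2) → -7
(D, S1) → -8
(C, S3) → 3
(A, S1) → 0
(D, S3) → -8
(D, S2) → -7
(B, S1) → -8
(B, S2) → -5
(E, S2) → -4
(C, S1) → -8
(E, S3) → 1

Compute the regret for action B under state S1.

Best payoff under S1 is 0.
Regret = 0 − (-8) = 8.

8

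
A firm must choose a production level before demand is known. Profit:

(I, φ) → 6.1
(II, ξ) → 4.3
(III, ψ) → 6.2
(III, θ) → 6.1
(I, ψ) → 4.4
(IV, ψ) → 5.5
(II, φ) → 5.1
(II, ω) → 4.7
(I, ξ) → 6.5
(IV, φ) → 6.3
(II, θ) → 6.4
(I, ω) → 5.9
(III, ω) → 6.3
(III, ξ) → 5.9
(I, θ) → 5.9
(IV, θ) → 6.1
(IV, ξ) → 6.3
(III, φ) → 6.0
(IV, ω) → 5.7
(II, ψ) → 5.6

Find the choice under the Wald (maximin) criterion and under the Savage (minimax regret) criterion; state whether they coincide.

Row minima: I=4.4, II=4.3, III=5.9, IV=5.5
Best worst-case = 5.9 → III.
Column bests: θ=6.4, φ=6.3, ψ=6.2, ω=6.3, ξ=6.5.
I regrets: 0.5, 0.2, 1.8, 0.4, 0.0 → max 1.8
II regrets: 0.0, 1.2, 0.6, 1.6, 2.2 → max 2.2
III regrets: 0.3, 0.3, 0.0, 0.0, 0.6 → max 0.6
IV regrets: 0.3, 0.0, 0.7, 0.6, 0.2 → max 0.7
Smallest max regret = 0.6 → III.

maximin → III; minimax regret → III (agree)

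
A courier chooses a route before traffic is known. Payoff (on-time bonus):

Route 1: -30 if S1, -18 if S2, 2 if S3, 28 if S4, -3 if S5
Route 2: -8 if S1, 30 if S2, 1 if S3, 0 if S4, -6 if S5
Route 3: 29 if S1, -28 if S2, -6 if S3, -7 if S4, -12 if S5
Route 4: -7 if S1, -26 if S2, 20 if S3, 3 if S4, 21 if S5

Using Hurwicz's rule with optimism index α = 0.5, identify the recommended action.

Route 2

Route 1: 0.5·28 + 0.5·(-30) = -1
Route 2: 0.5·30 + 0.5·(-8) = 11
Route 3: 0.5·29 + 0.5·(-28) = 0.5
Route 4: 0.5·21 + 0.5·(-26) = -2.5
Highest Hurwicz score = 11 → Route 2.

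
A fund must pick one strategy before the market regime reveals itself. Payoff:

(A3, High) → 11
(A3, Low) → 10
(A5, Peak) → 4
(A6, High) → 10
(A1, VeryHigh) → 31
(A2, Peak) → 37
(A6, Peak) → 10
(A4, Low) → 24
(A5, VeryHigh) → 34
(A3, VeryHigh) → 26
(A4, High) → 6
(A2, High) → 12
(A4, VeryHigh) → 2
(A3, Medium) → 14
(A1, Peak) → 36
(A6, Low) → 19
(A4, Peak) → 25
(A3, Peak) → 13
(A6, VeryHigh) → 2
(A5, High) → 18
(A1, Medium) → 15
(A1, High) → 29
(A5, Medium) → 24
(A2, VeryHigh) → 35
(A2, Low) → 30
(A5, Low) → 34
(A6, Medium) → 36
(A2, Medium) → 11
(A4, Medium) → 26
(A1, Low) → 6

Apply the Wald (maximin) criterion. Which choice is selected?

Row minima: A1=6, A2=11, A3=10, A4=2, A5=4, A6=2
Best worst-case = 11 → A2.

A2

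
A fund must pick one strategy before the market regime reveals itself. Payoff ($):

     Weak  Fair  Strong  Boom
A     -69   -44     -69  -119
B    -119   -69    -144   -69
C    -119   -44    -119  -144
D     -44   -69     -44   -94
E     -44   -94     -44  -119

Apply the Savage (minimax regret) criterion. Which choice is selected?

D

Column bests: Weak=-44, Fair=-44, Strong=-44, Boom=-69.
A regrets: 25, 0, 25, 50 → max 50
B regrets: 75, 25, 100, 0 → max 100
C regrets: 75, 0, 75, 75 → max 75
D regrets: 0, 25, 0, 25 → max 25
E regrets: 0, 50, 0, 50 → max 50
Smallest max regret = 25 → D.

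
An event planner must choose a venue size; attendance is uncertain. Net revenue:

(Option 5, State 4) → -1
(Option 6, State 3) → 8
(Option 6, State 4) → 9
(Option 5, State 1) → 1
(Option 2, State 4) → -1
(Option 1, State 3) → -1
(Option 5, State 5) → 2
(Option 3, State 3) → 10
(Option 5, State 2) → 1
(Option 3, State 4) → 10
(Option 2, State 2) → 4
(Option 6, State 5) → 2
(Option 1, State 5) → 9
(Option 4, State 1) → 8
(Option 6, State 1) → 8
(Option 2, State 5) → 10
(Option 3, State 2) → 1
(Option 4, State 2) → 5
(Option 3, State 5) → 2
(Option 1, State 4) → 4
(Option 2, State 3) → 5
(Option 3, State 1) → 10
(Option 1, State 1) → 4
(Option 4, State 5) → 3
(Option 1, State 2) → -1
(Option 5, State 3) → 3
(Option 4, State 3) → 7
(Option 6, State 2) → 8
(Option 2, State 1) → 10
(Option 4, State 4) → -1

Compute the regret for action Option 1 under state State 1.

6

Best payoff under State 1 is 10.
Regret = 10 − 4 = 6.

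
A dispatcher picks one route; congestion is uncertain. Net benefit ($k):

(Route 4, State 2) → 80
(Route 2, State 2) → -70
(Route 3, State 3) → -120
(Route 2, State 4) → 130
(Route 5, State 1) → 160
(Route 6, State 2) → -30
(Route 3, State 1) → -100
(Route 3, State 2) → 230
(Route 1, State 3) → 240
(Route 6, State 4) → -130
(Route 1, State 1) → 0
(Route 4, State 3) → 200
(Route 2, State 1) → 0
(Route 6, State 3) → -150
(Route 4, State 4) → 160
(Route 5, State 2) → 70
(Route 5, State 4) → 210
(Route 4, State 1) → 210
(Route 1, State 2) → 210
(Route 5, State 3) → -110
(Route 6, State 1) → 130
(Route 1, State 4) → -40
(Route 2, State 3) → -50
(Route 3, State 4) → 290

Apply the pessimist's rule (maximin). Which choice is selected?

Row minima: Route 1=-40, Route 2=-70, Route 3=-120, Route 4=80, Route 5=-110, Route 6=-150
Best worst-case = 80 → Route 4.

Route 4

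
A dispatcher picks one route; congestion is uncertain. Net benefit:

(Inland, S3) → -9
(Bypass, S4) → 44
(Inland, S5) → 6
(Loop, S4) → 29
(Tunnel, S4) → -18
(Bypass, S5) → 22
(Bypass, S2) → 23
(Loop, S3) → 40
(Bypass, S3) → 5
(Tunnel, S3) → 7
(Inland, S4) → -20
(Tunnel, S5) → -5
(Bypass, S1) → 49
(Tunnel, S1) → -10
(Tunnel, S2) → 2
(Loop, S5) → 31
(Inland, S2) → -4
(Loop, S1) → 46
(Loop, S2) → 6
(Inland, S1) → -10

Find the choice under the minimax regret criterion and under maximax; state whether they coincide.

minimax regret → Loop; maximax → Bypass (disagree)

Column bests: S1=49, S2=23, S3=40, S4=44, S5=31.
Inland regrets: 59, 27, 49, 64, 25 → max 64
Tunnel regrets: 59, 21, 33, 62, 36 → max 62
Bypass regrets: 0, 0, 35, 0, 9 → max 35
Loop regrets: 3, 17, 0, 15, 0 → max 17
Smallest max regret = 17 → Loop.
Row maxima: Inland=6, Tunnel=7, Bypass=49, Loop=46
Best best-case = 49 → Bypass.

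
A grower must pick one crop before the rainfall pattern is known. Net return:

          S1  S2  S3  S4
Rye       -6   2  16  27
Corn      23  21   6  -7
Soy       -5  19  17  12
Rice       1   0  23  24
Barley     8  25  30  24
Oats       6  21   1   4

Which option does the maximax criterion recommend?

Barley

Row maxima: Rye=27, Corn=23, Soy=19, Rice=24, Barley=30, Oats=21
Best best-case = 30 → Barley.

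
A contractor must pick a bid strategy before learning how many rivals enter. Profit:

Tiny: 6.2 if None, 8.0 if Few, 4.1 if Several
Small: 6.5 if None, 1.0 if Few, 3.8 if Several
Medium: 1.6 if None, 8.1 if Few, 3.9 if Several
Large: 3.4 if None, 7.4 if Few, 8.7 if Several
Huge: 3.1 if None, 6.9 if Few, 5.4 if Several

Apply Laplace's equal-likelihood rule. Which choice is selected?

Row averages: Tiny=6.1, Small=113/30, Medium=68/15, Large=6.5, Huge=77/15
Highest average = 6.5 → Large.

Large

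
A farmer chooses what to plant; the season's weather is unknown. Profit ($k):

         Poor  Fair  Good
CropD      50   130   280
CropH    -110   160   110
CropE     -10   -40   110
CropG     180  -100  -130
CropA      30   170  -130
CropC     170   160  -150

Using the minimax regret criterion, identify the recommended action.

CropD

Column bests: Poor=180, Fair=170, Good=280.
CropD regrets: 130, 40, 0 → max 130
CropH regrets: 290, 10, 170 → max 290
CropE regrets: 190, 210, 170 → max 210
CropG regrets: 0, 270, 410 → max 410
CropA regrets: 150, 0, 410 → max 410
CropC regrets: 10, 10, 430 → max 430
Smallest max regret = 130 → CropD.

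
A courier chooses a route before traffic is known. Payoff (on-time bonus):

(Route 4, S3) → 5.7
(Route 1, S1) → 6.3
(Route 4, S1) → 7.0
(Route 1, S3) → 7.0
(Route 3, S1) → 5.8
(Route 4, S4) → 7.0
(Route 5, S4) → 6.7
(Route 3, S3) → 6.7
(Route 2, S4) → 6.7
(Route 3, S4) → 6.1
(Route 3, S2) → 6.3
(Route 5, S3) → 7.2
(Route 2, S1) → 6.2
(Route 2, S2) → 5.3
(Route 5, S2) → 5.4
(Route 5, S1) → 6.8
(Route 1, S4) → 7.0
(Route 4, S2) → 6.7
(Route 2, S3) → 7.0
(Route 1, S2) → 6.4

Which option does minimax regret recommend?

Route 1

Column bests: S1=7.0, S2=6.7, S3=7.2, S4=7.0.
Route 1 regrets: 0.7, 0.3, 0.2, 0.0 → max 0.7
Route 2 regrets: 0.8, 1.4, 0.2, 0.3 → max 1.4
Route 3 regrets: 1.2, 0.4, 0.5, 0.9 → max 1.2
Route 4 regrets: 0.0, 0.0, 1.5, 0.0 → max 1.5
Route 5 regrets: 0.2, 1.3, 0.0, 0.3 → max 1.3
Smallest max regret = 0.7 → Route 1.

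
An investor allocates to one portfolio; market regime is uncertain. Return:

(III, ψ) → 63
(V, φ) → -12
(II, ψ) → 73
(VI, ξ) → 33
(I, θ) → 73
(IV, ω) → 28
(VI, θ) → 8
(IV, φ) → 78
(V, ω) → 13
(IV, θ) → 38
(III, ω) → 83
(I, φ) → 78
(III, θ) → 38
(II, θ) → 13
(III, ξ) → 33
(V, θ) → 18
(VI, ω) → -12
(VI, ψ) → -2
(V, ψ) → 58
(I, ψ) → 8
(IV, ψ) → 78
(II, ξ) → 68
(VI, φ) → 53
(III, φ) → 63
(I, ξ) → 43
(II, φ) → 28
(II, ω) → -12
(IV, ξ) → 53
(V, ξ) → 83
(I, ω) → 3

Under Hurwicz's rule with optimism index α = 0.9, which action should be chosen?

III

I: 0.9·78 + 0.1·3 = 70.5
II: 0.9·73 + 0.1·(-12) = 64.5
III: 0.9·83 + 0.1·33 = 78
IV: 0.9·78 + 0.1·28 = 73
V: 0.9·83 + 0.1·(-12) = 73.5
VI: 0.9·53 + 0.1·(-12) = 46.5
Highest Hurwicz score = 78 → III.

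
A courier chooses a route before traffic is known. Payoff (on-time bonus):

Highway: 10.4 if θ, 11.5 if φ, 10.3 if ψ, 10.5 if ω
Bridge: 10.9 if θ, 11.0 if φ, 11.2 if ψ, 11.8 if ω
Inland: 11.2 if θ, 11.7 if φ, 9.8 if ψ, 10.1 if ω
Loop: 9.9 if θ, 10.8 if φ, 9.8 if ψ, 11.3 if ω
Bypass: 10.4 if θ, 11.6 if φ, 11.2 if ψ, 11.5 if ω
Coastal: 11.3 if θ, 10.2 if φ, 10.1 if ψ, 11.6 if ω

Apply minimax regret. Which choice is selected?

Bridge

Column bests: θ=11.3, φ=11.7, ψ=11.2, ω=11.8.
Highway regrets: 0.9, 0.2, 0.9, 1.3 → max 1.3
Bridge regrets: 0.4, 0.7, 0.0, 0.0 → max 0.7
Inland regrets: 0.1, 0.0, 1.4, 1.7 → max 1.7
Loop regrets: 1.4, 0.9, 1.4, 0.5 → max 1.4
Bypass regrets: 0.9, 0.1, 0.0, 0.3 → max 0.9
Coastal regrets: 0.0, 1.5, 1.1, 0.2 → max 1.5
Smallest max regret = 0.7 → Bridge.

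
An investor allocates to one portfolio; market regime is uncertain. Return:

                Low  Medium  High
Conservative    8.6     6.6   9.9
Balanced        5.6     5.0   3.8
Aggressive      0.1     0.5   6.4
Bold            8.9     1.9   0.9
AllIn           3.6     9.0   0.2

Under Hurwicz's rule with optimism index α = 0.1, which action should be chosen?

Conservative: 0.1·9.9 + 0.9·6.6 = 6.93
Balanced: 0.1·5.6 + 0.9·3.8 = 3.98
Aggressive: 0.1·6.4 + 0.9·0.1 = 0.73
Bold: 0.1·8.9 + 0.9·0.9 = 1.7
AllIn: 0.1·9.0 + 0.9·0.2 = 1.08
Highest Hurwicz score = 6.93 → Conservative.

Conservative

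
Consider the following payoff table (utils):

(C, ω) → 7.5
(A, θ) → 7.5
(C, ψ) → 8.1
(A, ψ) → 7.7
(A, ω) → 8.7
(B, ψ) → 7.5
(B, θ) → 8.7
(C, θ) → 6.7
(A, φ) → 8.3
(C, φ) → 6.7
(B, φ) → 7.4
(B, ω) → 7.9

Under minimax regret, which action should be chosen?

Column bests: θ=8.7, φ=8.3, ψ=8.1, ω=8.7.
A regrets: 1.2, 0.0, 0.4, 0.0 → max 1.2
B regrets: 0.0, 0.9, 0.6, 0.8 → max 0.9
C regrets: 2.0, 1.6, 0.0, 1.2 → max 2.0
Smallest max regret = 0.9 → B.

B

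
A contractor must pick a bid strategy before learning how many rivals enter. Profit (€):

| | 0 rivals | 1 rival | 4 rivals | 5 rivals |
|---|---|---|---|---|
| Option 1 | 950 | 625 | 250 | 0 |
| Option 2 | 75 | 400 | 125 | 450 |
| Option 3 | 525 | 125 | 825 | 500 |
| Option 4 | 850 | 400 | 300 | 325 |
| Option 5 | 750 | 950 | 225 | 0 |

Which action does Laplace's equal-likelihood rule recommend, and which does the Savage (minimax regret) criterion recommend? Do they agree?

laplace → Option 3; minimax regret → Option 4 (disagree)

Row averages: Option 1=456.25, Option 2=262.5, Option 3=493.75, Option 4=468.75, Option 5=481.25
Highest average = 493.75 → Option 3.
Column bests: 0 rivals=950, 1 rival=950, 4 rivals=825, 5 rivals=500.
Option 1 regrets: 0, 325, 575, 500 → max 575
Option 2 regrets: 875, 550, 700, 50 → max 875
Option 3 regrets: 425, 825, 0, 0 → max 825
Option 4 regrets: 100, 550, 525, 175 → max 550
Option 5 regrets: 200, 0, 600, 500 → max 600
Smallest max regret = 550 → Option 4.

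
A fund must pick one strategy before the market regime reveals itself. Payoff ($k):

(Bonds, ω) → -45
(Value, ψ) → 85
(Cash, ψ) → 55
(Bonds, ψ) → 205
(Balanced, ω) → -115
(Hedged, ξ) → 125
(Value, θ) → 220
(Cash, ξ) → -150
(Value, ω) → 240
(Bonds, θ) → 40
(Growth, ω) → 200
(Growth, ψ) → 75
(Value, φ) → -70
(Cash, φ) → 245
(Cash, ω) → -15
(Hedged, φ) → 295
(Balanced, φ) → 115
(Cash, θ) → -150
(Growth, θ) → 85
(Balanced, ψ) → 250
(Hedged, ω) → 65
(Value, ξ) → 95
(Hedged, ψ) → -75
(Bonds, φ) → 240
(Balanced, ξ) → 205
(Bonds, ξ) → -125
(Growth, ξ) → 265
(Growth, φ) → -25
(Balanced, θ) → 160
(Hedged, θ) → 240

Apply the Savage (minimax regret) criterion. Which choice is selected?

Column bests: θ=240, φ=295, ψ=250, ω=240, ξ=265.
Growth regrets: 155, 320, 175, 40, 0 → max 320
Value regrets: 20, 365, 165, 0, 170 → max 365
Bonds regrets: 200, 55, 45, 285, 390 → max 390
Cash regrets: 390, 50, 195, 255, 415 → max 415
Balanced regrets: 80, 180, 0, 355, 60 → max 355
Hedged regrets: 0, 0, 325, 175, 140 → max 325
Smallest max regret = 320 → Growth.

Growth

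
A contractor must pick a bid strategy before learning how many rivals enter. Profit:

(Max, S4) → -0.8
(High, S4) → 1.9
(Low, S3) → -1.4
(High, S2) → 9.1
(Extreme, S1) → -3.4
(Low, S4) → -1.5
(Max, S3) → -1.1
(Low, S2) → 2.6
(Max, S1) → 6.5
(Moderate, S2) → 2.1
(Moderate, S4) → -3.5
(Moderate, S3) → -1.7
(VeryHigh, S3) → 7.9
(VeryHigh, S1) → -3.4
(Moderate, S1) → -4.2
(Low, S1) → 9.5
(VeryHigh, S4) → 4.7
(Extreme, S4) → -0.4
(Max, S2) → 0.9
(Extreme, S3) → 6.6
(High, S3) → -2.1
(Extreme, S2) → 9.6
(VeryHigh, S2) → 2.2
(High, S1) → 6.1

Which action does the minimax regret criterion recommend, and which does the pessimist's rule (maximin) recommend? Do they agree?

Column bests: S1=9.5, S2=9.6, S3=7.9, S4=4.7.
Low regrets: 0.0, 7.0, 9.3, 6.2 → max 9.3
Moderate regrets: 13.7, 7.5, 9.6, 8.2 → max 13.7
High regrets: 3.4, 0.5, 10.0, 2.8 → max 10.0
VeryHigh regrets: 12.9, 7.4, 0.0, 0.0 → max 12.9
Extreme regrets: 12.9, 0.0, 1.3, 5.1 → max 12.9
Max regrets: 3.0, 8.7, 9.0, 5.5 → max 9.0
Smallest max regret = 9.0 → Max.
Row minima: Low=-1.5, Moderate=-4.2, High=-2.1, VeryHigh=-3.4, Extreme=-3.4, Max=-1.1
Best worst-case = -1.1 → Max.

minimax regret → Max; maximin → Max (agree)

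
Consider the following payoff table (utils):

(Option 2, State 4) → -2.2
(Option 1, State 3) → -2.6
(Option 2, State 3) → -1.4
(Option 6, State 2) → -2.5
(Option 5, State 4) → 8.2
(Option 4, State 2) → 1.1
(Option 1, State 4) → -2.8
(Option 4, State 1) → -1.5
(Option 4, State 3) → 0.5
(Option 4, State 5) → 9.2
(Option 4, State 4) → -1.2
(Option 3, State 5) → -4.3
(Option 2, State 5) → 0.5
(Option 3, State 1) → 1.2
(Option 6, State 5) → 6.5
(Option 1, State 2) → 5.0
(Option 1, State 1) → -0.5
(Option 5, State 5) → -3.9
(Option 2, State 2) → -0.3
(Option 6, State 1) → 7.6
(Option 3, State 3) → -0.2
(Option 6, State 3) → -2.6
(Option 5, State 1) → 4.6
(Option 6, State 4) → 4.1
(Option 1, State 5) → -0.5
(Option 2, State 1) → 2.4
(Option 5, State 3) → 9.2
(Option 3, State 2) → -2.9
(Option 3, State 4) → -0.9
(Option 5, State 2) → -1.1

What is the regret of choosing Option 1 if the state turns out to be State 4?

Best payoff under State 4 is 8.2.
Regret = 8.2 − (-2.8) = 11.0.

11.0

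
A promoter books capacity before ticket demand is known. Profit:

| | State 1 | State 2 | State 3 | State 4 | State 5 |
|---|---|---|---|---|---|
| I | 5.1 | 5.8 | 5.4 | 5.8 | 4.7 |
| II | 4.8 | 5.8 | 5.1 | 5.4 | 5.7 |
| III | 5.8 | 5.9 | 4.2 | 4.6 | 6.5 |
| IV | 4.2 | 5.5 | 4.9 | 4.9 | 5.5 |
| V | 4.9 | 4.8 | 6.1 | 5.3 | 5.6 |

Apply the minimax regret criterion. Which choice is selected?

Column bests: State 1=5.8, State 2=5.9, State 3=6.1, State 4=5.8, State 5=6.5.
I regrets: 0.7, 0.1, 0.7, 0.0, 1.8 → max 1.8
II regrets: 1.0, 0.1, 1.0, 0.4, 0.8 → max 1.0
III regrets: 0.0, 0.0, 1.9, 1.2, 0.0 → max 1.9
IV regrets: 1.6, 0.4, 1.2, 0.9, 1.0 → max 1.6
V regrets: 0.9, 1.1, 0.0, 0.5, 0.9 → max 1.1
Smallest max regret = 1.0 → II.

II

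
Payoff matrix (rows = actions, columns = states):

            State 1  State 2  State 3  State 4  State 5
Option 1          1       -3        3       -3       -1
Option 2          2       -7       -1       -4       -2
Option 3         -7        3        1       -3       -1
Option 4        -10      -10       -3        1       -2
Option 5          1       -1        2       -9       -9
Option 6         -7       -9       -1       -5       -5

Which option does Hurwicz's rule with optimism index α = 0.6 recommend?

Option 1

Option 1: 0.6·3 + 0.4·(-3) = 0.6
Option 2: 0.6·2 + 0.4·(-7) = -1.6
Option 3: 0.6·3 + 0.4·(-7) = -1
Option 4: 0.6·1 + 0.4·(-10) = -3.4
Option 5: 0.6·2 + 0.4·(-9) = -2.4
Option 6: 0.6·(-1) + 0.4·(-9) = -4.2
Highest Hurwicz score = 0.6 → Option 1.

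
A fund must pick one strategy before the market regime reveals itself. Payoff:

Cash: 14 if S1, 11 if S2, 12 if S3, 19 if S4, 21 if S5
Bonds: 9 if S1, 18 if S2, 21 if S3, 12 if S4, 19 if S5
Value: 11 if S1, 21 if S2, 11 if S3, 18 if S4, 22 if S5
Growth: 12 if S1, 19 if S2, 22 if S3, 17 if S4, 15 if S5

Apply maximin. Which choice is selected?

Growth

Row minima: Cash=11, Bonds=9, Value=11, Growth=12
Best worst-case = 12 → Growth.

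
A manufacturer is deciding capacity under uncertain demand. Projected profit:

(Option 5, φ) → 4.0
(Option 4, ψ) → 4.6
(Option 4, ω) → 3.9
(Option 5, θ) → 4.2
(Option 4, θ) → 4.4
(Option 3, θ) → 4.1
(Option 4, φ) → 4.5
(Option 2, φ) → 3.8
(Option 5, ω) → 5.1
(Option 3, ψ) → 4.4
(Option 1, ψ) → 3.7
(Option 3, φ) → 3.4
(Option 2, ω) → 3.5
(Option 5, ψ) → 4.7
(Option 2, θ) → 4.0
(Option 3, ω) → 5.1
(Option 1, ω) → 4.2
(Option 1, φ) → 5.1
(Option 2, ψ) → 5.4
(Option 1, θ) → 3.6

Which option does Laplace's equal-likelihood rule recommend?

Row averages: Option 1=4.15, Option 2=4.175, Option 3=4.25, Option 4=4.35, Option 5=4.5
Highest average = 4.5 → Option 5.

Option 5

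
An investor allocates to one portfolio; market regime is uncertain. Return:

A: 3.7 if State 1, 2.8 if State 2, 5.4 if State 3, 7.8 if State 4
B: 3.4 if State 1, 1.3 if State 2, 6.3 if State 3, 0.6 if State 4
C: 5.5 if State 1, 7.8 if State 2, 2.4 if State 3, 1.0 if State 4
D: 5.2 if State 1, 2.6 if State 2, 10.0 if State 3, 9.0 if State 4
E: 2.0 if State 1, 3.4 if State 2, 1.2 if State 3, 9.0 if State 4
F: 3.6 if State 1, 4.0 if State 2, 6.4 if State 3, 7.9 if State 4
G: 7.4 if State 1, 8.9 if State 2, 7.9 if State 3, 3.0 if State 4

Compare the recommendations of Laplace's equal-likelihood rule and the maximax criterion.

Row averages: A=4.925, B=2.9, C=4.175, D=6.7, E=3.9, F=5.475, G=6.8
Highest average = 6.8 → G.
Row maxima: A=7.8, B=6.3, C=7.8, D=10.0, E=9.0, F=7.9, G=8.9
Best best-case = 10.0 → D.

laplace → G; maximax → D (disagree)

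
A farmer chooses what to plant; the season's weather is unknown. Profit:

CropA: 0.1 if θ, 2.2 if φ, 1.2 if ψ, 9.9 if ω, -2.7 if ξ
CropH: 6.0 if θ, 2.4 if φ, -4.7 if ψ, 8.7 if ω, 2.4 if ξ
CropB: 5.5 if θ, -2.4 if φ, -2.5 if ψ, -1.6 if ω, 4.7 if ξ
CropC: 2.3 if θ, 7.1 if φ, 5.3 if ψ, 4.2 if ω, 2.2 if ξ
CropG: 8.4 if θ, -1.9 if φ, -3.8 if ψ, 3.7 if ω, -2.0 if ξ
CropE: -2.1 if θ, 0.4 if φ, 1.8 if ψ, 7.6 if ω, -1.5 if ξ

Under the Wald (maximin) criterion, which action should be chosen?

Row minima: CropA=-2.7, CropH=-4.7, CropB=-2.5, CropC=2.2, CropG=-3.8, CropE=-2.1
Best worst-case = 2.2 → CropC.

CropC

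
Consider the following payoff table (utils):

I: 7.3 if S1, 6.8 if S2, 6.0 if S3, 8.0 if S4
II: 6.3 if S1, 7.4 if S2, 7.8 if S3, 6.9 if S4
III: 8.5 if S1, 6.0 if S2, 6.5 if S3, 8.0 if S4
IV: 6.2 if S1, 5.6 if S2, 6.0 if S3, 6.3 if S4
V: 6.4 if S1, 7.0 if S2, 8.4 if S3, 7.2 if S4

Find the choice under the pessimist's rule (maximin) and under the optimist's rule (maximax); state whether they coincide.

Row minima: I=6.0, II=6.3, III=6.0, IV=5.6, V=6.4
Best worst-case = 6.4 → V.
Row maxima: I=8.0, II=7.8, III=8.5, IV=6.3, V=8.4
Best best-case = 8.5 → III.

maximin → V; maximax → III (disagree)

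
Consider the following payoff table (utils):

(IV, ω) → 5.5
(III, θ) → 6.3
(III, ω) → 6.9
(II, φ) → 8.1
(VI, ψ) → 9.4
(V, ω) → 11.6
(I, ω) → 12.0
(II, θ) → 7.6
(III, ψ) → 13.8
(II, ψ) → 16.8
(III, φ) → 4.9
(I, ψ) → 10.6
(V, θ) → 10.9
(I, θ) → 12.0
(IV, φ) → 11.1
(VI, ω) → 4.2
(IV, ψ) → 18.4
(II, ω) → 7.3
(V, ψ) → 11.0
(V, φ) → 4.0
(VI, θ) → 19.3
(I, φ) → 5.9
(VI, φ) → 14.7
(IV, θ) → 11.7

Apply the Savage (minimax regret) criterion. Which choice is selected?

IV

Column bests: θ=19.3, φ=14.7, ψ=18.4, ω=12.0.
I regrets: 7.3, 8.8, 7.8, 0.0 → max 8.8
II regrets: 11.7, 6.6, 1.6, 4.7 → max 11.7
III regrets: 13.0, 9.8, 4.6, 5.1 → max 13.0
IV regrets: 7.6, 3.6, 0.0, 6.5 → max 7.6
V regrets: 8.4, 10.7, 7.4, 0.4 → max 10.7
VI regrets: 0.0, 0.0, 9.0, 7.8 → max 9.0
Smallest max regret = 7.6 → IV.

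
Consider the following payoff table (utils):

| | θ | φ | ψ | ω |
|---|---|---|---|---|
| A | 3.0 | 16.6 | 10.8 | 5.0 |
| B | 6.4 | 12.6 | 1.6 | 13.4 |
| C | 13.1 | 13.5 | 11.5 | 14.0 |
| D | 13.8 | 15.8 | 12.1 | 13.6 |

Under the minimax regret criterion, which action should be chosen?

D

Column bests: θ=13.8, φ=16.6, ψ=12.1, ω=14.0.
A regrets: 10.8, 0.0, 1.3, 9.0 → max 10.8
B regrets: 7.4, 4.0, 10.5, 0.6 → max 10.5
C regrets: 0.7, 3.1, 0.6, 0.0 → max 3.1
D regrets: 0.0, 0.8, 0.0, 0.4 → max 0.8
Smallest max regret = 0.8 → D.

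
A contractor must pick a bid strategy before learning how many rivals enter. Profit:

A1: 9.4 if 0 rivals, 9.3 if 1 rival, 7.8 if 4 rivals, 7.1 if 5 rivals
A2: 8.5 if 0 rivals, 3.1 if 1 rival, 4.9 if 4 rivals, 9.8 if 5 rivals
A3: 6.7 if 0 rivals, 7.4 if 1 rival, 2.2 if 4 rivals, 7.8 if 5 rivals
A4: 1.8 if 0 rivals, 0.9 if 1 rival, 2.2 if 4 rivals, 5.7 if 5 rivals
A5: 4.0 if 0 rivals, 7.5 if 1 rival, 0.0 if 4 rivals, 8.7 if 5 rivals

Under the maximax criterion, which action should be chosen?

A2

Row maxima: A1=9.4, A2=9.8, A3=7.8, A4=5.7, A5=8.7
Best best-case = 9.8 → A2.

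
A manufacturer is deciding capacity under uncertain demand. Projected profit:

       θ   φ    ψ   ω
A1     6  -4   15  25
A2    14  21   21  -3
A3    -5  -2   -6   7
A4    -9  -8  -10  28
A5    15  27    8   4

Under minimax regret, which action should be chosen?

A5

Column bests: θ=15, φ=27, ψ=21, ω=28.
A1 regrets: 9, 31, 6, 3 → max 31
A2 regrets: 1, 6, 0, 31 → max 31
A3 regrets: 20, 29, 27, 21 → max 29
A4 regrets: 24, 35, 31, 0 → max 35
A5 regrets: 0, 0, 13, 24 → max 24
Smallest max regret = 24 → A5.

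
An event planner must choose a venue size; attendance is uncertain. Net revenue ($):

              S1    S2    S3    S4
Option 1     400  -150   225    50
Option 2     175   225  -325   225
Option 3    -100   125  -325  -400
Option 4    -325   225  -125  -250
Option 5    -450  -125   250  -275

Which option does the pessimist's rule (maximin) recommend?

Option 1

Row minima: Option 1=-150, Option 2=-325, Option 3=-400, Option 4=-325, Option 5=-450
Best worst-case = -150 → Option 1.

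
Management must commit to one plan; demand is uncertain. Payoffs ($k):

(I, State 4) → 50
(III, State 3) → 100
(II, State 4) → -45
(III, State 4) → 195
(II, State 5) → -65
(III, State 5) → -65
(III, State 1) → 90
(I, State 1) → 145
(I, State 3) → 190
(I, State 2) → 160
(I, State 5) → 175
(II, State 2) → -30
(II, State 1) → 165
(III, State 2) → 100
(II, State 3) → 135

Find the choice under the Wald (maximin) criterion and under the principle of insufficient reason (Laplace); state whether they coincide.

maximin → I; laplace → I (agree)

Row minima: I=50, II=-65, III=-65
Best worst-case = 50 → I.
Row averages: I=144, II=32, III=84
Highest average = 144 → I.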